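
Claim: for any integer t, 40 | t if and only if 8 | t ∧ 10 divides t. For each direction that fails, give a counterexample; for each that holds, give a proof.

Equivalent; both directions hold.

(⟹) If 40 ∣ t, write t = 40q. Since 40 = 5·8, t = 8·(5q), so 8 ∣ t; and since 40 = 4·10, t = 10·(4q), so 10 ∣ t.

(⟸) Suppose 8 ∣ t and 10 ∣ t. Any common multiple of 8 and 10 is a multiple of their lcm; here lcm(8, 10) = 8·10/gcd(8, 10) = 80/2 = 40, so 40 ∣ t.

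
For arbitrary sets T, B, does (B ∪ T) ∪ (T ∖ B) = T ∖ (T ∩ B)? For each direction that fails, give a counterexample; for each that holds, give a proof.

(⟹) This inclusion fails. Take T = ∅, B = {1}; then 1 ∈ (B ∪ T) ∪ (T ∖ B) but 1 ∉ T ∖ (T ∩ B).

(⟸) Let x ∈ T ∖ (T ∩ B). Then x ∈ T and x ∉ B, from which x ∈ (B ∪ T) ∪ (T ∖ B).

(⊆) fails; (⊇) holds.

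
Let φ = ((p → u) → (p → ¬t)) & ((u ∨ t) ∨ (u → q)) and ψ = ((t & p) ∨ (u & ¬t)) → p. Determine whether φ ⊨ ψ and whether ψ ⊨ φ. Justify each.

(⟹) This fails. Under u = T, q = F, p = F, t = F, the left side is true but the right side is false.

(⟸) This fails. Under u = T, q = F, p = T, t = T, the left side is false but the right side is true.

Both directions fail.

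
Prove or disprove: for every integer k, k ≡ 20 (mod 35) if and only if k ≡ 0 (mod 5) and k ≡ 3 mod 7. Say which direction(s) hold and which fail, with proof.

Forward direction. This fails: k = 20 gives 20 ≡ 20 (mod 35) but 20 ≡ 6 (mod 7), so the conjunction on the right does not hold.

Converse. This fails: k = 10 satisfies both congruences on the right (10 ≡ 0 mod 5 and 10 ≡ 3 mod 7) yet 10 ≡ 10 (mod 35), not 20.

(⇒) fails and (⇐) fails.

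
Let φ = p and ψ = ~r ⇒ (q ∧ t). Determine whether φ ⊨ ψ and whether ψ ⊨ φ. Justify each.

Neither implication holds.

(⟹) This fails. Under q = F, t = F, p = T, r = F, the left side is true but the right side is false.

(⟸) This fails. Under q = T, t = T, p = F, r = F, the left side is false but the right side is true.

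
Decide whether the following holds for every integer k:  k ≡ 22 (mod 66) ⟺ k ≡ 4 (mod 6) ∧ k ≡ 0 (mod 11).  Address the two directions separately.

(⇒) Suppose k ≡ 22 (mod 66); write k = 66j + 22. Since 6 ∣ 66, reducing mod 6 gives k ≡ 22 ≡ 4 (mod 6); since 11 ∣ 66, reducing mod 11 gives k ≡ 22 ≡ 0 (mod 11).

(⇐) Conversely, if k ≡ 4 (mod 6) and k ≡ 0 (mod 11), then by the Chinese remainder theorem k ≡ 22 (mod 66). This is exactly k ≡ 22 (mod 66).

Equivalent; both directions hold.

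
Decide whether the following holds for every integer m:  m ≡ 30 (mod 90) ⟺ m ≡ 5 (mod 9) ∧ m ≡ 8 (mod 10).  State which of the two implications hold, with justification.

(⇒) This fails: m = 30 gives 30 ≡ 30 (mod 90) but 30 ≡ 3 (mod 9), so the conjunction on the right does not hold.

(⇐) This fails: m = 68 satisfies both congruences on the right (68 ≡ 5 mod 9 and 68 ≡ 8 mod 10) yet 68 ≡ 68 (mod 90), not 30.

Neither direction holds.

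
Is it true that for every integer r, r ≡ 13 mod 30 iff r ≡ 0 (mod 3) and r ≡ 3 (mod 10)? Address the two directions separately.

Neither implication holds.

[⇒] This fails: r = 13 gives 13 ≡ 13 (mod 30) but 13 ≡ 1 (mod 3), so the conjunction on the right does not hold.

[⇐] This fails: r = 3 satisfies both congruences on the right (3 ≡ 0 mod 3 and 3 ≡ 3 mod 10) yet 3 ≡ 3 (mod 30), not 13.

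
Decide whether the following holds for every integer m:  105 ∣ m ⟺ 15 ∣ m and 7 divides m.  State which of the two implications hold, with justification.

(→) If 105 ∣ m, write m = 105q. Since 105 = 7·15, m = 15·(7q), so 15 ∣ m; and since 105 = 15·7, m = 7·(15q), so 7 ∣ m.

(←) Suppose 15 ∣ m and 7 ∣ m. Any common multiple of 15 and 7 is a multiple of their lcm; here gcd(15, 7) = 1, so lcm(15, 7) = 15·7 = 105, so 105 ∣ m.

Both directions hold.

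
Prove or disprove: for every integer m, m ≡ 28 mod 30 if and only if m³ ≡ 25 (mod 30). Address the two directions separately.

(⇒) fails and (⇐) fails.

(⟹) This fails: take m = 28. Then 28 ≡ 28 (mod 30), but 28³ = 21952 ≡ 22 (mod 30), not 25.

(⟸) This fails: take m = 25. Then 25³ = 15625 ≡ 25 (mod 30), yet 25 ≡ 25 (mod 30), not 28.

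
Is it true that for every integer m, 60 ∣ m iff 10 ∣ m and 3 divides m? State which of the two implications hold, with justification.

(→) If 60 ∣ m, write m = 60q. Since 60 = 6·10, m = 10·(6q), so 10 ∣ m; and since 60 = 20·3, m = 3·(20q), so 3 ∣ m.

(←) This fails: take m = 30. Both 10 ∣ 30 and 3 ∣ 30, yet 30 is not a multiple of 60 (since 30 = 0·60 + 30), so 60 ∤ 30.

Only the forward implication holds.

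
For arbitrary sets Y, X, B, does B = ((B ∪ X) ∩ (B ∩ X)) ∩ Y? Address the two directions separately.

Only the reverse inclusion holds.

Forward inclusion. This inclusion fails. Take Y = ∅, X = ∅, B = {1}; then 1 ∈ B but 1 ∉ ((B ∪ X) ∩ (B ∩ X)) ∩ Y.

Reverse inclusion. Let x ∈ ((B ∪ X) ∩ (B ∩ X)) ∩ Y. Then x ∈ Y ∩ X ∩ B, from which x ∈ B.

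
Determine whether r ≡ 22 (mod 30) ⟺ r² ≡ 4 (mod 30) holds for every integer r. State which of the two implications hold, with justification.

Only the forward implication holds.

Converse. This fails: take r = 2. Then 2² = 4 ≡ 4 (mod 30), yet 2 ≡ 2 (mod 30), not 22.

Forward direction. Suppose r ≡ 22 (mod 30). Write r = 30j + 22. Then (30j + 22)² = 900j² + 1320j + 484 = 30(30j² + 44j + 16) + 4, so r² ≡ 4 (mod 30).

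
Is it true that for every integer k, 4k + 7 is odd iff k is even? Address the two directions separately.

The forward direction fails; the converse holds.

(⟹) This fails: take k = 3. Then 4k + 7 = 19, which is odd, yet k = 3 is odd, not even.

(⟸) Suppose k is even. Since 4 is even, 4k is even for every k, so 4k + 7 has the same parity as 7, which is odd. Hence 4k + 7 is odd.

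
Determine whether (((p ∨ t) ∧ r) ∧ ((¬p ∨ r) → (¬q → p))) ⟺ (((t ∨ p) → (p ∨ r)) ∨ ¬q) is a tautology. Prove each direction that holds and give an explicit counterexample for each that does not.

Forward direction. Assume the antecedent. If p is true, ((t ∨ p) → (p ∨ r)) ∨ ¬q reduces to true regardless of the other variables. If p is false, the antecedent forces (t = T, p = F, r = T, q = T), and ((t ∨ p) → (p ∨ r)) ∨ ¬q holds there. Either way ((t ∨ p) → (p ∨ r)) ∨ ¬q holds.

Converse. This fails. Under t = F, p = F, r = F, q = F, the left side is false but the right side is true.

Only the forward implication holds.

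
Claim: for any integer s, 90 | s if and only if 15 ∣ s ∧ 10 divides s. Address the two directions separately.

(⟹) If 90 ∣ s, write s = 90q. Since 90 = 6·15, s = 15·(6q), so 15 ∣ s; and since 90 = 9·10, s = 10·(9q), so 10 ∣ s.

(⟸) This fails: take s = 30. Both 15 ∣ 30 and 10 ∣ 30, yet 30 is not a multiple of 90 (since 30 = 0·90 + 30), so 90 ∤ 30.

Only the forward direction holds.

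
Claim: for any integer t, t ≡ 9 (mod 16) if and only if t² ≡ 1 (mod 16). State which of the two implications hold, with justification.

Forward direction. Suppose t ≡ 9 (mod 16). Write t = 16j + 9. Then (16j + 9)² = 256j² + 288j + 81 = 16(16j² + 18j + 5) + 1, so t² ≡ 1 (mod 16).

Converse. This fails: take t = 1. Then 1² = 1 ≡ 1 (mod 16), yet 1 ≡ 1 (mod 16), not 9.

(⇒) holds; (⇐) fails.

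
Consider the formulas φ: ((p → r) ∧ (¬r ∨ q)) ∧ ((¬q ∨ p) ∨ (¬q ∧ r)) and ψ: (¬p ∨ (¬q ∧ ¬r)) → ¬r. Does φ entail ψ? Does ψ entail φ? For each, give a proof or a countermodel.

(⇐) This fails. Under p = T, q = F, r = F, the left side is false but the right side is true.

(⇒) Assume the antecedent. If p is true, (¬p ∨ (¬q ∧ ¬r)) → ¬r reduces to true regardless of the other variables. If p is false, the antecedent forces (p = F, q = F, r = F), and (¬p ∨ (¬q ∧ ¬r)) → ¬r holds there. Either way (¬p ∨ (¬q ∧ ¬r)) → ¬r holds.

Only the forward implication holds.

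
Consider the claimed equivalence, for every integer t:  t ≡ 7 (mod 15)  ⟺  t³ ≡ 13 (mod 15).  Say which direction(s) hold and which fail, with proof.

Both directions hold; the statement is true.

[⇐] Suppose t³ ≡ 13 (mod 15). The only residue r in {0, …, 14} with r³ ≡ 13 (mod 15) is r = 7, so t ≡ 7 (mod 15).

[⇒] Suppose t ≡ 7 (mod 15). Write t = 15j + 7. Then (15j + 7)³ = 3375j³ + 4725j² + 2205j + 343 = 15(225j³ + 315j² + 147j + 22) + 13, so t³ ≡ 13 (mod 15).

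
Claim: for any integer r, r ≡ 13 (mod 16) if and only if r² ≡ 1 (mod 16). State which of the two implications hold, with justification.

(⟹) This fails: take r = 13. Then 13 ≡ 13 (mod 16), but 13² = 169 ≡ 9 (mod 16), not 1.

(⟸) This fails: take r = 1. Then 1² = 1 ≡ 1 (mod 16), yet 1 ≡ 1 (mod 16), not 13.

Neither implication holds.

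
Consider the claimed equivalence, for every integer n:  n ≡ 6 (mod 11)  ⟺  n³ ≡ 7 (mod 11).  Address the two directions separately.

Both implications hold.

(⇐) Suppose n³ ≡ 7 (mod 11). The only residue r in {0, …, 10} with r³ ≡ 7 (mod 11) is r = 6, so n ≡ 6 (mod 11).

(⇒) Suppose n ≡ 6 (mod 11). Write n = 11j + 6. Then (11j + 6)³ = 1331j³ + 2178j² + 1188j + 216 = 11(121j³ + 198j² + 108j + 19) + 7, so n³ ≡ 7 (mod 11).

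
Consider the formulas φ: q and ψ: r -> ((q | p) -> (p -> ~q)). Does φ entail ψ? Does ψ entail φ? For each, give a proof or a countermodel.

(⇒) fails and (⇐) fails.

(⟹) This fails. Under q = T, p = T, r = T, the left side is true but the right side is false.

(⟸) This fails. Under q = F, p = F, r = F, the left side is false but the right side is true.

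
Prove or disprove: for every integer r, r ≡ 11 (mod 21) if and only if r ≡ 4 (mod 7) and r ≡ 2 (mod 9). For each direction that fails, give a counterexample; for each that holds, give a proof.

Only the reverse direction holds.

[⇒] This fails: r = 32 gives 32 ≡ 11 (mod 21) but 32 ≡ 5 (mod 9), so the conjunction on the right does not hold.

[⇐] Conversely, if r ≡ 4 (mod 7) and r ≡ 2 (mod 9), then by the Chinese remainder theorem r ≡ 11 (mod 63). Since 11 ≡ 11 (mod 21) and 21 ∣ 63, we get r ≡ 11 (mod 21).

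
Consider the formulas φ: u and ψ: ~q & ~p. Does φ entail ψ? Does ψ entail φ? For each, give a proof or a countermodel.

Neither implication holds.

(→) This fails. Under u = T, p = T, q = F, the left side is true but the right side is false.

(←) This fails. Under u = F, p = F, q = F, the left side is false but the right side is true.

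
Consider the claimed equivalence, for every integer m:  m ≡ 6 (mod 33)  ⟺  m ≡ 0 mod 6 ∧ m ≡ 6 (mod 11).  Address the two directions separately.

(→) This fails: m = 39 gives 39 ≡ 6 (mod 33) but 39 ≡ 3 (mod 6), so the conjunction on the right does not hold.

(←) Conversely, if m ≡ 0 (mod 6) and m ≡ 6 (mod 11), then by the Chinese remainder theorem m ≡ 6 (mod 66). Since 6 ≡ 6 (mod 33) and 33 ∣ 66, we get m ≡ 6 (mod 33).

The forward direction fails; the converse holds.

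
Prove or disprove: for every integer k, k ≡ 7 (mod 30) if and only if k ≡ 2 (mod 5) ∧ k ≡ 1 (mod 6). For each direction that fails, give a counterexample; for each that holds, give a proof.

The biconditional holds.

Forward direction. Suppose k ≡ 7 (mod 30); write k = 30j + 7. Since 5 ∣ 30, reducing mod 5 gives k ≡ 7 ≡ 2 (mod 5); since 6 ∣ 30, reducing mod 6 gives k ≡ 7 ≡ 1 (mod 6).

Converse. If k ≡ 2 (mod 5) and k ≡ 1 (mod 6), then by the Chinese remainder theorem k ≡ 7 (mod 30). This is exactly k ≡ 7 (mod 30).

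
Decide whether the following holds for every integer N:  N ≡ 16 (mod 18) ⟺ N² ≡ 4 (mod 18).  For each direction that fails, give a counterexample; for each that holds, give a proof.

Only the forward direction holds.

(⟹) Suppose N ≡ 16 (mod 18). Write N = 18j + 16. Then (18j + 16)² = 324j² + 576j + 256 = 18(18j² + 32j + 14) + 4, so N² ≡ 4 (mod 18).

(⟸) This fails: take N = 2. Then 2² = 4 ≡ 4 (mod 18), yet 2 ≡ 2 (mod 18), not 16.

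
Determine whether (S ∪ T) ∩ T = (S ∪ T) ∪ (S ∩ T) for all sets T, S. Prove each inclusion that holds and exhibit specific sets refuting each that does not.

Forward inclusion. Let x ∈ (S ∪ T) ∩ T. Then either x ∈ T and x ∉ S; or x ∈ T ∩ S. In each case x ∈ (S ∪ T) ∪ (S ∩ T), so (S ∪ T) ∩ T ⊆ (S ∪ T) ∪ (S ∩ T).

Reverse inclusion. This inclusion fails. Take T = ∅, S = {1}; then 1 ∈ (S ∪ T) ∪ (S ∩ T) but 1 ∉ (S ∪ T) ∩ T.

The sets are not equal: only the forward inclusion holds.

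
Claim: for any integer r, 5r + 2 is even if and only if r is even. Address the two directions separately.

Equivalent; both directions hold.

(⟹) Suppose 5r + 2 is even. Since 5 is odd, 5r and r have the same parity, so 5r + 2 ≡ r + 2 (mod 2). As 2 is even, 5r + 2 is even exactly when r is even. Thus r is even.

(⟸) Conversely, suppose r is even; write r = 2j. Then 5r + 2 = 5·(2j) + 2 = 2·5j + 2, which is even.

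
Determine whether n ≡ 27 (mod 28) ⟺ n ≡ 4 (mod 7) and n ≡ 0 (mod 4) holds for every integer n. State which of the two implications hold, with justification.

Neither implication holds.

Forward direction. This fails: n = 27 gives 27 ≡ 27 (mod 28) but 27 ≡ 6 (mod 7), so the conjunction on the right does not hold.

Converse. This fails: n = 4 satisfies both congruences on the right (4 ≡ 4 mod 7 and 4 ≡ 0 mod 4) yet 4 ≡ 4 (mod 28), not 27.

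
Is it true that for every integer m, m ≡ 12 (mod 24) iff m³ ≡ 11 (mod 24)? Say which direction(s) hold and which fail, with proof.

[⇒] This fails: take m = 12. Then 12 ≡ 12 (mod 24), but 12³ = 1728 ≡ 0 (mod 24), not 11.

[⇐] This fails: take m = 11. Then 11³ = 1331 ≡ 11 (mod 24), yet 11 ≡ 11 (mod 24), not 12.

Neither direction holds.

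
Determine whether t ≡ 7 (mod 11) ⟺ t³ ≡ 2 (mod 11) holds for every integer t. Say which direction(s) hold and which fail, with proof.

(⇒) Suppose t ≡ 7 (mod 11). Write t = 11j + 7. Then (11j + 7)³ = 1331j³ + 2541j² + 1617j + 343 = 11(121j³ + 231j² + 147j + 31) + 2, so t³ ≡ 2 (mod 11).

(⇐) For the converse, argue contrapositively. If t ≢ 7 (mod 11), then t is congruent to one of 0, 1, 2, 3, 4, 5, 6, 8, 9, 10 modulo 11, and these give t³ ≡ 0, 1, 8, 5, 9, 4, 7, 6, 3, 10 respectively — never 2.

Equivalent; both directions hold.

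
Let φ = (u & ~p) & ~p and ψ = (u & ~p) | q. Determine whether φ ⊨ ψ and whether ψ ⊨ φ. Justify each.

Only the forward implication holds.

(→) Assume the antecedent. If p is true, the antecedent cannot hold. If p is false, the antecedent forces (p = F, u = T, q = F) or (p = F, u = T, q = T), and (u & ~p) | q holds there. Either way (u & ~p) | q holds.

(←) This fails. Under p = F, u = F, q = T, the left side is false but the right side is true.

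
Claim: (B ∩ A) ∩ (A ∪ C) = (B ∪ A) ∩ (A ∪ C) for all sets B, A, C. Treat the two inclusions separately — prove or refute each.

The sets are not equal: only the forward inclusion holds.

(⊆) Let x ∈ (B ∩ A) ∩ (A ∪ C). Then either x ∈ B ∩ A and x ∉ C; or x ∈ B ∩ A ∩ C. In each case x ∈ (B ∪ A) ∩ (A ∪ C), so (B ∩ A) ∩ (A ∪ C) ⊆ (B ∪ A) ∩ (A ∪ C).

(⊇) This inclusion fails. Take B = ∅, A = {1}, C = ∅; then 1 ∈ (B ∪ A) ∩ (A ∪ C) but 1 ∉ (B ∩ A) ∩ (A ∪ C).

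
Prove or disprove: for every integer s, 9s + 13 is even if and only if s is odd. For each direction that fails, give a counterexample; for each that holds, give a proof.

Both directions hold; the statement is true.

(⇒) Suppose 9s + 13 is even. Since 9 is odd, 9s and s have the same parity, so 9s + 13 ≡ s + 13 (mod 2). As 13 is odd, 9s + 13 is even exactly when s is odd. Thus s is odd.

(⇐) Conversely, suppose s is odd; write s = 2j + 1. Then 9s + 13 = 9·(2j + 1) + 13 = 2·9j + 22, which is even.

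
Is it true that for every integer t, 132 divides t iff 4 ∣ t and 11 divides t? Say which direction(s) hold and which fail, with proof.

The forward direction holds; the converse fails.

(⟹) If 132 ∣ t, write t = 132q. Since 132 = 33·4, t = 4·(33q), so 4 ∣ t; and since 132 = 12·11, t = 11·(12q), so 11 ∣ t.

(⟸) This fails: take t = 44. Both 4 ∣ 44 and 11 ∣ 44, yet 44 is not a multiple of 132 (since 44 = 0·132 + 44), so 132 ∤ 44.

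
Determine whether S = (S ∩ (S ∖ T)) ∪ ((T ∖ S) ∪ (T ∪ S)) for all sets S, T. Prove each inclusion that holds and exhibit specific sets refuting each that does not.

The sets are not equal: only the forward inclusion holds.

Reverse inclusion. This inclusion fails. Take S = ∅, T = {1}; then 1 ∈ (S ∩ (S ∖ T)) ∪ ((T ∖ S) ∪ (T ∪ S)) but 1 ∉ S.

Forward inclusion. Let x ∈ S. Then either x ∈ S and x ∉ T; or x ∈ S ∩ T. In each case x ∈ (S ∩ (S ∖ T)) ∪ ((T ∖ S) ∪ (T ∪ S)), so S ⊆ (S ∩ (S ∖ T)) ∪ ((T ∖ S) ∪ (T ∪ S)).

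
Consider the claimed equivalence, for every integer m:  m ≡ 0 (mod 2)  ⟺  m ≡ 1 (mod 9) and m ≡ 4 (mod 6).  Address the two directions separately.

Only the converse holds.

(→) This fails: m = 0 gives 0 ≡ 0 (mod 2) but 0 ≡ 0 (mod 9), so the conjunction on the right does not hold.

(←) Conversely, if m ≡ 1 (mod 9) and m ≡ 4 (mod 6), then by the Chinese remainder theorem m ≡ 10 (mod 18). Since 10 ≡ 0 (mod 2) and 2 ∣ 18, we get m ≡ 0 (mod 2).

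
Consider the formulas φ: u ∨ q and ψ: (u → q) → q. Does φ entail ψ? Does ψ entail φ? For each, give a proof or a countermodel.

[⇒] Assume the antecedent. If u is true, (u → q) → q reduces to true regardless of the other variables. If u is false, the antecedent forces (u = F, q = T), and (u → q) → q holds there. Either way (u → q) → q holds.

[⇐] Assume the antecedent. If u is true, u ∨ q reduces to true regardless of the other variables. If u is false, the antecedent forces (u = F, q = T), and u ∨ q holds there. Either way u ∨ q holds.

Both implications hold.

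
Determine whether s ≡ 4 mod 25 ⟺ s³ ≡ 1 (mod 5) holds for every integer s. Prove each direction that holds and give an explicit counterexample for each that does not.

(⇒) fails and (⇐) fails.

(⟹) This fails: take s = 4. Then 4 ≡ 4 (mod 25), but 4³ = 64 ≡ 4 (mod 5), not 1.

(⟸) This fails: take s = 1. Then 1³ = 1 ≡ 1 (mod 5), yet 1 ≡ 1 (mod 25), not 4.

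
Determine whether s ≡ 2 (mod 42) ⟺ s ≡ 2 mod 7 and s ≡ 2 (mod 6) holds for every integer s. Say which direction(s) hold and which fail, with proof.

Both directions hold.

Forward direction. Suppose s ≡ 2 (mod 42); write s = 42j + 2. Since 7 ∣ 42, reducing mod 7 gives s ≡ 2 (mod 7); since 6 ∣ 42, reducing mod 6 gives s ≡ 2 (mod 6).

Converse. If s ≡ 2 (mod 7) and s ≡ 2 (mod 6), then by the Chinese remainder theorem s ≡ 2 (mod 42). This is exactly s ≡ 2 (mod 42).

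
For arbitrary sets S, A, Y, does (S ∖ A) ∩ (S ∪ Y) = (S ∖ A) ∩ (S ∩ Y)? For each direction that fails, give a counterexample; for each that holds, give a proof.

(⟹) This inclusion fails. Take S = {1}, A = ∅, Y = ∅; then 1 ∈ (S ∖ A) ∩ (S ∪ Y) but 1 ∉ (S ∖ A) ∩ (S ∩ Y).

(⟸) Let x ∈ (S ∖ A) ∩ (S ∩ Y). Then x ∈ S ∩ Y and x ∉ A, from which x ∈ (S ∖ A) ∩ (S ∪ Y).

Only the reverse inclusion holds.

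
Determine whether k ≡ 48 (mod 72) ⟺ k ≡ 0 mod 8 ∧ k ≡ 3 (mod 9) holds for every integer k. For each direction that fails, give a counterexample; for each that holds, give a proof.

Both directions hold; the statement is true.

(⟸) If k ≡ 0 (mod 8) and k ≡ 3 (mod 9), then by the Chinese remainder theorem k ≡ 48 (mod 72). This is exactly k ≡ 48 (mod 72).

(⟹) Suppose k ≡ 48 (mod 72); write k = 72j + 48. Since 8 ∣ 72, reducing mod 8 gives k ≡ 48 ≡ 0 (mod 8); since 9 ∣ 72, reducing mod 9 gives k ≡ 48 ≡ 3 (mod 9).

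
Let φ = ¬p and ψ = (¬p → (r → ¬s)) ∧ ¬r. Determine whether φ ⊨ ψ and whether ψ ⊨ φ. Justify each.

Forward direction. This fails. Under r = T, s = F, p = F, the left side is true but the right side is false.

Converse. This fails. Under r = F, s = F, p = T, the left side is false but the right side is true.

Neither implication holds.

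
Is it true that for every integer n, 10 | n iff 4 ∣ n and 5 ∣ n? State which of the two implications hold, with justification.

Only the converse holds.

Forward direction. This fails: take n = 10. Certainly 10 ∣ 10, but 4 ∤ 10.

Converse. Suppose 4 ∣ n and 5 ∣ n. Any common multiple of 4 and 5 is a multiple of their lcm; here gcd(4, 5) = 1, so lcm(4, 5) = 4·5 = 20, so 20 ∣ n. Since 10 ∣ 20, it follows that 10 ∣ n.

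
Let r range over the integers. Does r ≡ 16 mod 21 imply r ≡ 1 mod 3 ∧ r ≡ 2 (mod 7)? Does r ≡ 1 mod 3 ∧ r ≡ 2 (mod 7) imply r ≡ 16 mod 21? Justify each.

The biconditional holds.

(⟸) If r ≡ 1 (mod 3) and r ≡ 2 (mod 7), then by the Chinese remainder theorem r ≡ 16 (mod 21). This is exactly r ≡ 16 (mod 21).

(⟹) Suppose r ≡ 16 (mod 21); write r = 21j + 16. Since 3 ∣ 21, reducing mod 3 gives r ≡ 16 ≡ 1 (mod 3); since 7 ∣ 21, reducing mod 7 gives r ≡ 16 ≡ 2 (mod 7).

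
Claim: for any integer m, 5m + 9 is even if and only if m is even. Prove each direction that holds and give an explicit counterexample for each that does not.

(⟹) This fails: m = 3 gives 5m + 9 = 24, which is even, but 3 is odd, not even.

(⟸) This also fails: m = 4 is even, but 5m + 9 = 29 is odd, not even.

(⇒) fails and (⇐) fails.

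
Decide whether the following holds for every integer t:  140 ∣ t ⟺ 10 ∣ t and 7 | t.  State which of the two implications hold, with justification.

(⇒) holds; (⇐) fails.

(⟹) If 140 ∣ t, write t = 140q. Since 140 = 14·10, t = 10·(14q), so 10 ∣ t; and since 140 = 20·7, t = 7·(20q), so 7 ∣ t.

(⟸) This fails: take t = 70. Both 10 ∣ 70 and 7 ∣ 70, yet 70 is not a multiple of 140 (since 70 = 0·140 + 70), so 140 ∤ 70.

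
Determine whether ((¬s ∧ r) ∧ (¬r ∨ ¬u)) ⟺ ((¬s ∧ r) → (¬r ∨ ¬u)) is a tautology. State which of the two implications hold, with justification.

[⇐] This fails. Under s = F, u = F, r = F, the left side is false but the right side is true.

[⇒] Assume the antecedent. If s is true, the antecedent cannot hold. If s is false, the antecedent forces (s = F, u = F, r = T), and (¬s ∧ r) → (¬r ∨ ¬u) holds there. Either way (¬s ∧ r) → (¬r ∨ ¬u) holds.

Only the forward direction holds.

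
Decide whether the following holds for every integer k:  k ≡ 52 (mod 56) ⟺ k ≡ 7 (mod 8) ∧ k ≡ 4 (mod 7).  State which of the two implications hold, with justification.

(⇒) fails and (⇐) fails.

[⇒] This fails: k = 52 gives 52 ≡ 52 (mod 56) but 52 ≡ 4 (mod 8), so the conjunction on the right does not hold.

[⇐] This fails: k = 39 satisfies both congruences on the right (39 ≡ 7 mod 8 and 39 ≡ 4 mod 7) yet 39 ≡ 39 (mod 56), not 52.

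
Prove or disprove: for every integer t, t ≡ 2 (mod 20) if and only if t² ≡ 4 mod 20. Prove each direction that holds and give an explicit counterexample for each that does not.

The forward direction holds; the converse fails.

Converse. This fails: take t = 8. Then 8² = 64 ≡ 4 (mod 20), yet 8 ≡ 8 (mod 20), not 2.

Forward direction. Suppose t ≡ 2 (mod 20). Write t = 20j + 2. Then (20j + 2)² = 400j² + 80j + 4 = 20(20j² + 4j) + 4, so t² ≡ 4 (mod 20).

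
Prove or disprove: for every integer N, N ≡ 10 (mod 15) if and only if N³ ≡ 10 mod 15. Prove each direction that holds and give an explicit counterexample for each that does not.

[⇐] Suppose N³ ≡ 10 (mod 15). The only residue r in {0, …, 14} with r³ ≡ 10 (mod 15) is r = 10, so N ≡ 10 (mod 15).

[⇒] Suppose N ≡ 10 (mod 15). Write N = 15j + 10. Then (15j + 10)³ = 3375j³ + 6750j² + 4500j + 1000 = 15(225j³ + 450j² + 300j + 66) + 10, so N³ ≡ 10 (mod 15).

Equivalent; both directions hold.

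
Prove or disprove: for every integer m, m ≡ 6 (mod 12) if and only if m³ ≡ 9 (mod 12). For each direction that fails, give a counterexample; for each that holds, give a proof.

Neither direction holds.

[⇒] This fails: take m = 6. Then 6 ≡ 6 (mod 12), but 6³ = 216 ≡ 0 (mod 12), not 9.

[⇐] This fails: take m = 9. Then 9³ = 729 ≡ 9 (mod 12), yet 9 ≡ 9 (mod 12), not 6.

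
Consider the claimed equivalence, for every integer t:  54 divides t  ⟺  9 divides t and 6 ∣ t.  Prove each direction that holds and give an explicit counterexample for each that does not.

Only the forward implication holds.

[⇐] This fails: take t = 18. Both 9 ∣ 18 and 6 ∣ 18, yet 18 is not a multiple of 54 (since 18 = 0·54 + 18), so 54 ∤ 18.

[⇒] If 54 ∣ t, write t = 54q. Since 54 = 6·9, t = 9·(6q), so 9 ∣ t; and since 54 = 9·6, t = 6·(9q), so 6 ∣ t.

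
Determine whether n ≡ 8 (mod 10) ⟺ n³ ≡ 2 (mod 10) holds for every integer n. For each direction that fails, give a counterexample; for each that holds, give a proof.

The biconditional holds.

Forward direction. Suppose n ≡ 8 (mod 10). Write n = 10j + 8. Then (10j + 8)³ = 1000j³ + 2400j² + 1920j + 512 = 10(100j³ + 240j² + 192j + 51) + 2, so n³ ≡ 2 (mod 10).

Converse. For the converse, argue contrapositively. If n ≢ 8 (mod 10), then n is congruent to one of 0, 1, 2, 3, 4, 5, 6, 7, 9 modulo 10, and these give n³ ≡ 0, 1, 8, 7, 4, 5, 6, 3, 9 respectively — never 2.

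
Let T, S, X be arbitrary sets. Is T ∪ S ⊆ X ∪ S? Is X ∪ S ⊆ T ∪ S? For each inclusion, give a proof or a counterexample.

(⟹) This inclusion fails. Take T = {1}, S = ∅, X = ∅; then 1 ∈ T ∪ S but 1 ∉ X ∪ S.

(⟸) This inclusion fails. Take T = ∅, S = ∅, X = {1}; then 1 ∈ X ∪ S but 1 ∉ T ∪ S.

Both inclusions fail.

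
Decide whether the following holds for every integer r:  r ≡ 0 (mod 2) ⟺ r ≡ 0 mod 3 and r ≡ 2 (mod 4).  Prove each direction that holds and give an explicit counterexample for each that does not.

(⇒) fails; (⇐) holds.

[⇐] If r ≡ 0 (mod 3) and r ≡ 2 (mod 4), then by the Chinese remainder theorem r ≡ 6 (mod 12). Since 6 ≡ 0 (mod 2) and 2 ∣ 12, we get r ≡ 0 (mod 2).

[⇒] This fails: r = 0 gives 0 ≡ 0 (mod 2) but 0 ≡ 0 (mod 4), so the conjunction on the right does not hold.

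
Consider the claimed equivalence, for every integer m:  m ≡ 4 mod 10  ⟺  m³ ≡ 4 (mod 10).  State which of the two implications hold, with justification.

Converse. For the converse, argue contrapositively. If m ≢ 4 (mod 10), then m is congruent to one of 0, 1, 2, 3, 5, 6, 7, 8, 9 modulo 10, and these give m³ ≡ 0, 1, 8, 7, 5, 6, 3, 2, 9 respectively — never 4.

Forward direction. Suppose m ≡ 4 mod 10. Write m = 10j + 4. Then (10j + 4)³ = 1000j³ + 1200j² + 480j + 64 = 10(100j³ + 120j² + 48j + 6) + 4, so m³ ≡ 4 (mod 10).

Equivalent; both directions hold.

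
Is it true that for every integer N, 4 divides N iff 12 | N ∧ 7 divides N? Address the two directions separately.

Not equivalent: only (⇐) holds.

[⇒] This fails: take N = 4. Certainly 4 ∣ 4, but 12 ∤ 4.

[⇐] Suppose 12 ∣ N and 7 ∣ N. Any common multiple of 12 and 7 is a multiple of their lcm; here gcd(12, 7) = 1, so lcm(12, 7) = 12·7 = 84, so 84 ∣ N. Since 4 ∣ 84, it follows that 4 ∣ N.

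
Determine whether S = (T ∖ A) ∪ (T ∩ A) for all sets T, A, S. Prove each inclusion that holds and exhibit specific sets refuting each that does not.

Neither inclusion holds.

(⊆) This inclusion fails. Take T = ∅, A = ∅, S = {1}; then 1 ∈ S but 1 ∉ (T ∖ A) ∪ (T ∩ A).

(⊇) This inclusion fails. Take T = {1}, A = ∅, S = ∅; then 1 ∈ (T ∖ A) ∪ (T ∩ A) but 1 ∉ S.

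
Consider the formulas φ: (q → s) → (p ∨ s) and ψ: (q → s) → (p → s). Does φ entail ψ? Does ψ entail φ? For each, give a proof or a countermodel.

Both directions fail.

(⟹) This fails. Under s = F, q = F, p = T, the left side is true but the right side is false.

(⟸) This fails. Under s = F, q = F, p = F, the left side is false but the right side is true.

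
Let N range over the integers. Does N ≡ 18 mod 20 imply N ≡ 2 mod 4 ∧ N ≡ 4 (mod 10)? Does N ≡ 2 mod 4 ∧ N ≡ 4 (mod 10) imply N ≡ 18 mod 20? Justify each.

(→) This fails: N = 18 gives 18 ≡ 18 (mod 20) but 18 ≡ 8 (mod 10), so the conjunction on the right does not hold.

(←) This fails: N = 14 satisfies both congruences on the right (14 ≡ 2 mod 4 and 14 ≡ 4 mod 10) yet 14 ≡ 14 (mod 20), not 18.

Both directions fail.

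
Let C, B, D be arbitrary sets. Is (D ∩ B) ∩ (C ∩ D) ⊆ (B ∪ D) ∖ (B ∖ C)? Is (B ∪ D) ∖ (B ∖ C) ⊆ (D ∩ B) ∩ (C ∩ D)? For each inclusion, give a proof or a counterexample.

(⟸) This inclusion fails. Take C = {1}, B = {1}, D = ∅; then 1 ∈ (B ∪ D) ∖ (B ∖ C) but 1 ∉ (D ∩ B) ∩ (C ∩ D).

(⟹) Let x ∈ (D ∩ B) ∩ (C ∩ D). Then x ∈ C ∩ B ∩ D, from which x ∈ (B ∪ D) ∖ (B ∖ C).

Only the forward inclusion holds.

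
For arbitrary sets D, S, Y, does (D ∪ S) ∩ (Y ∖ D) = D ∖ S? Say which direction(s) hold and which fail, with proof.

Forward inclusion. This inclusion fails. Take D = ∅, S = {1}, Y = {1}; then 1 ∈ (D ∪ S) ∩ (Y ∖ D) but 1 ∉ D ∖ S.

Reverse inclusion. This inclusion fails. Take D = {1}, S = ∅, Y = ∅; then 1 ∈ D ∖ S but 1 ∉ (D ∪ S) ∩ (Y ∖ D).

(⊆) fails and (⊇) fails.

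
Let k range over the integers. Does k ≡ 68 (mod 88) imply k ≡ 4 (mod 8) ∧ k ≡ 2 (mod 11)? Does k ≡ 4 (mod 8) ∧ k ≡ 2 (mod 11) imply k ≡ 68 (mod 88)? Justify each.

(⟹) Suppose k ≡ 68 (mod 88); write k = 88j + 68. Since 8 ∣ 88, reducing mod 8 gives k ≡ 68 ≡ 4 (mod 8); since 11 ∣ 88, reducing mod 11 gives k ≡ 68 ≡ 2 (mod 11).

(⟸) Conversely, if k ≡ 4 (mod 8) and k ≡ 2 (mod 11), then by the Chinese remainder theorem k ≡ 68 (mod 88). This is exactly k ≡ 68 (mod 88).

Both directions hold; the statement is true.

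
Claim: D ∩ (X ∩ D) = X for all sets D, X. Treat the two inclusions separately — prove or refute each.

Only the forward inclusion holds.

Forward inclusion. Let x ∈ D ∩ (X ∩ D). Then x ∈ D ∩ X, from which x ∈ X.

Reverse inclusion. This inclusion fails. Take D = ∅, X = {1}; then 1 ∈ X but 1 ∉ D ∩ (X ∩ D).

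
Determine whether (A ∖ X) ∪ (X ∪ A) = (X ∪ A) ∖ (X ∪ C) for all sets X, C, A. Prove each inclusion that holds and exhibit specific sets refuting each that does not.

Forward inclusion. This inclusion fails. Take X = {1}, C = ∅, A = ∅; then 1 ∈ (A ∖ X) ∪ (X ∪ A) but 1 ∉ (X ∪ A) ∖ (X ∪ C).

Reverse inclusion. Let x ∈ (X ∪ A) ∖ (X ∪ C). Then x ∈ A and x ∉ X, C, from which x ∈ (A ∖ X) ∪ (X ∪ A).

Only the reverse inclusion holds.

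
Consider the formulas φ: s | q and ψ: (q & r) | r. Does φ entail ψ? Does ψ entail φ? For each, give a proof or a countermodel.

Neither direction holds.

Forward direction. This fails. Under q = T, s = F, r = F, the left side is true but the right side is false.

Converse. This fails. Under q = F, s = F, r = T, the left side is false but the right side is true.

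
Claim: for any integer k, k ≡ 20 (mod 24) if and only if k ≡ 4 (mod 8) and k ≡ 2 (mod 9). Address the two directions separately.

Forward direction. This fails: k = 44 gives 44 ≡ 20 (mod 24) but 44 ≡ 8 (mod 9), so the conjunction on the right does not hold.

Converse. If k ≡ 4 (mod 8) and k ≡ 2 (mod 9), then by the Chinese remainder theorem k ≡ 20 (mod 72). Since 20 ≡ 20 (mod 24) and 24 ∣ 72, we get k ≡ 20 (mod 24).

(⇒) fails; (⇐) holds.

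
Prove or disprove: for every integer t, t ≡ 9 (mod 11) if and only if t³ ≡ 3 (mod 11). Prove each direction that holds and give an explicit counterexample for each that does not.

(→) Suppose t ≡ 9 (mod 11). Write t = 11j + 9. Then (11j + 9)³ = 1331j³ + 3267j² + 2673j + 729 = 11(121j³ + 297j² + 243j + 66) + 3, so t³ ≡ 3 (mod 11).

(←) For the converse, argue contrapositively. If t ≢ 9 (mod 11), then t is congruent to one of 0, 1, 2, 3, 4, 5, 6, 7, 8, 10 modulo 11, and these give t³ ≡ 0, 1, 8, 5, 9, 4, 7, 2, 6, 10 respectively — never 3.

The biconditional holds.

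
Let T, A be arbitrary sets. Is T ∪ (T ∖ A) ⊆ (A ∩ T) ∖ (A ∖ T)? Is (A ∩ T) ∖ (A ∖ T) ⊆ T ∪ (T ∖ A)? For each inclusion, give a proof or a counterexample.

The sets are not equal: only the reverse inclusion holds.

(⊆) This inclusion fails. Take T = {1}, A = ∅; then 1 ∈ T ∪ (T ∖ A) but 1 ∉ (A ∩ T) ∖ (A ∖ T).

(⊇) Let x ∈ (A ∩ T) ∖ (A ∖ T). Then x ∈ T ∩ A, from which x ∈ T ∪ (T ∖ A).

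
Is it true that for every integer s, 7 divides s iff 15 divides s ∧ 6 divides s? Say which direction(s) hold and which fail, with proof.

Neither implication holds.

Forward direction. This fails: take s = 7. Certainly 7 ∣ 7, but 15 ∤ 7.

Converse. This fails: take s = 30. Both 15 ∣ 30 and 6 ∣ 30, yet 30 is not a multiple of 7 (since 30 = 4·7 + 2), so 7 ∤ 30.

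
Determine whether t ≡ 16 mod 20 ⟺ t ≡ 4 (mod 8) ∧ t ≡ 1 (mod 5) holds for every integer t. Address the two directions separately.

Only the converse holds.

[⇒] This fails: t = 16 gives 16 ≡ 16 (mod 20) but 16 ≡ 0 (mod 8), so the conjunction on the right does not hold.

[⇐] Conversely, if t ≡ 4 (mod 8) and t ≡ 1 (mod 5), then by the Chinese remainder theorem t ≡ 36 (mod 40). Since 36 ≡ 16 (mod 20) and 20 ∣ 40, we get t ≡ 16 (mod 20).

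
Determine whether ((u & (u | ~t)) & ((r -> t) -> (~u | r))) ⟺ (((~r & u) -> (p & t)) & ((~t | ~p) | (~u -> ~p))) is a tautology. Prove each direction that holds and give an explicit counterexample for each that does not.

Only the forward implication holds.

(→) Assume the antecedent. If t is true, the antecedent forces (r = T, t = T, u = T, p = F) or (r = T, t = T, u = T, p = T), and the consequent holds there. If t is false, the antecedent forces (r = T, t = F, u = T, p = F) or (r = T, t = F, u = T, p = T), and the consequent holds there. Either way the consequent holds.

(←) This fails. Under r = F, t = F, u = F, p = F, the left side is false but the right side is true.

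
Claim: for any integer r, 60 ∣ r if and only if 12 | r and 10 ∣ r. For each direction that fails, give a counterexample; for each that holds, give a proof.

(←) Suppose 12 ∣ r and 10 ∣ r. Any common multiple of 12 and 10 is a multiple of their lcm; here lcm(12, 10) = 12·10/gcd(12, 10) = 120/2 = 60, so 60 ∣ r.

(→) If 60 ∣ r, write r = 60q. Since 60 = 5·12, r = 12·(5q), so 12 ∣ r; and since 60 = 6·10, r = 10·(6q), so 10 ∣ r.

Both directions hold; the statement is true.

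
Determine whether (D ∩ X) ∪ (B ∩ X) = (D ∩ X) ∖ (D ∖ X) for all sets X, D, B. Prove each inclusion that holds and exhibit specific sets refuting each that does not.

(⊆) This inclusion fails. Take X = {1}, D = ∅, B = {1}; then 1 ∈ (D ∩ X) ∪ (B ∩ X) but 1 ∉ (D ∩ X) ∖ (D ∖ X).

(⊇) Let x ∈ (D ∩ X) ∖ (D ∖ X). Then either x ∈ X ∩ D and x ∉ B; or x ∈ X ∩ D ∩ B. In each case x ∈ (D ∩ X) ∪ (B ∩ X), so (D ∩ X) ∖ (D ∖ X) ⊆ (D ∩ X) ∪ (B ∩ X).

The sets are not equal: only the reverse inclusion holds.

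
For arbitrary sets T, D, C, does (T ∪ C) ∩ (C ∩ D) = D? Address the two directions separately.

Forward inclusion. Let x ∈ (T ∪ C) ∩ (C ∩ D). Then either x ∈ D ∩ C and x ∉ T; or x ∈ T ∩ D ∩ C. In each case x ∈ D, so (T ∪ C) ∩ (C ∩ D) ⊆ D.

Reverse inclusion. This inclusion fails. Take T = ∅, D = {1}, C = ∅; then 1 ∈ D but 1 ∉ (T ∪ C) ∩ (C ∩ D).

(⊆) holds; (⊇) fails.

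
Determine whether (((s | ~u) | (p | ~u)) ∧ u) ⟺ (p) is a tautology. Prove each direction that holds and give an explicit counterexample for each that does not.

Neither direction holds.

(→) This fails. Under p = F, u = T, s = T, the left side is true but the right side is false.

(←) This fails. Under p = T, u = F, s = F, the left side is false but the right side is true.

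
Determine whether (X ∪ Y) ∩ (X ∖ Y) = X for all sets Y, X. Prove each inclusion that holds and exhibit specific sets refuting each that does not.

(⊆) holds; (⊇) fails.

(⊆) Let x ∈ (X ∪ Y) ∩ (X ∖ Y). Then x ∈ X and x ∉ Y, from which x ∈ X.

(⊇) This inclusion fails. Take Y = {1}, X = {1}; then 1 ∈ X but 1 ∉ (X ∪ Y) ∩ (X ∖ Y).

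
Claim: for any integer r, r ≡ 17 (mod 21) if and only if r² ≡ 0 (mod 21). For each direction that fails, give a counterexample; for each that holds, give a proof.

Neither direction holds.

(⟹) This fails: take r = 17. Then 17 ≡ 17 (mod 21), but 17² = 289 ≡ 16 (mod 21), not 0.

(⟸) This fails: take r = 0. Then 0² = 0 ≡ 0 (mod 21), yet 0 ≡ 0 (mod 21), not 17.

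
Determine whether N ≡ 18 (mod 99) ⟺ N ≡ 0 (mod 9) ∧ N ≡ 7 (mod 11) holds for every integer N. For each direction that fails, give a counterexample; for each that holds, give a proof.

(⟸) If N ≡ 0 (mod 9) and N ≡ 7 (mod 11), then by the Chinese remainder theorem N ≡ 18 (mod 99). This is exactly N ≡ 18 (mod 99).

(⟹) Suppose N ≡ 18 (mod 99); write N = 99j + 18. Since 9 ∣ 99, reducing mod 9 gives N ≡ 18 ≡ 0 (mod 9); since 11 ∣ 99, reducing mod 11 gives N ≡ 18 ≡ 7 (mod 11).

Both directions hold.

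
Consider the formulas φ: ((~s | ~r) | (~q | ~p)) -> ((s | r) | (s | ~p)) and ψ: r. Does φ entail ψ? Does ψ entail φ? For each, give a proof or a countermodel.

(→) This fails. Under p = F, q = F, s = F, r = F, the left side is true but the right side is false.

(←) Assume the antecedent. If r is true, the consequent reduces to true regardless of the other variables. If r is false, the antecedent cannot hold. Either way the consequent holds.

Not equivalent: only (⇐) holds.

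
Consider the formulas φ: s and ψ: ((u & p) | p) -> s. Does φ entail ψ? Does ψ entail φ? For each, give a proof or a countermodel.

(⟹) Assume the antecedent. If s is true, ((u & p) | p) -> s reduces to true regardless of the other variables. If s is false, the antecedent cannot hold. Either way ((u & p) | p) -> s holds.

(⟸) This fails. Under s = F, p = F, u = F, the left side is false but the right side is true.

Only the forward direction holds.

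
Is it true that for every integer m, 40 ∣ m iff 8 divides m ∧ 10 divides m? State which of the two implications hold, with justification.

(⇒) If 40 ∣ m, write m = 40q. Since 40 = 5·8, m = 8·(5q), so 8 ∣ m; and since 40 = 4·10, m = 10·(4q), so 10 ∣ m.

(⇐) Suppose 8 ∣ m and 10 ∣ m. Any common multiple of 8 and 10 is a multiple of their lcm; here lcm(8, 10) = 8·10/gcd(8, 10) = 80/2 = 40, so 40 ∣ m.

Both directions hold; the statement is true.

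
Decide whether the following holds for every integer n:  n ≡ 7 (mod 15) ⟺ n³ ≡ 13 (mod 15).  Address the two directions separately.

[⇒] Suppose n ≡ 7 (mod 15). Write n = 15j + 7. Then (15j + 7)³ = 3375j³ + 4725j² + 2205j + 343 = 15(225j³ + 315j² + 147j + 22) + 13, so n³ ≡ 13 (mod 15).

[⇐] Conversely, suppose n³ ≡ 13 (mod 15). The only residue r in {0, …, 14} with r³ ≡ 13 (mod 15) is r = 7, so n ≡ 7 (mod 15).

Both directions hold.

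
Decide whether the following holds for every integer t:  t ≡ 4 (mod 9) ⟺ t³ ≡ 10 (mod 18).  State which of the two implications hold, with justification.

Both directions fail.

[⇒] This fails: take t = 13. Then 13 ≡ 4 (mod 9), but 13³ = 2197 ≡ 1 (mod 18), not 10.

[⇐] This fails: take t = 10. Then 10³ = 1000 ≡ 10 (mod 18), yet 10 ≡ 1 (mod 9), not 4.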